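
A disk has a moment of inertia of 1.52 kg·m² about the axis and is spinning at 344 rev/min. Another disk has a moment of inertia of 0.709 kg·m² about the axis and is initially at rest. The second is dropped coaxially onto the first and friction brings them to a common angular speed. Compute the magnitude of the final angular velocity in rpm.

|ω_f| ≈ 235 rpm

The coupling torques are internal; angular momentum about the shared axis is conserved.
Taking A's sense as positive: L = (1.520)(344) = 522.9 kg·m²·rpm.
Combined I = 1.520 + 0.7090 = 2.229 kg·m².
ω_f = L / I = 522.9 / 2.229 = 234.6 rpm.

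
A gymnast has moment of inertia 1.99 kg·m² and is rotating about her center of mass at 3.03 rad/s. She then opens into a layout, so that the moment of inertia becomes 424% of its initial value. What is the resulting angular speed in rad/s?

ω₂ ≈ 0.715 rad/s

With no external torque about the axis, L is conserved: I₁ω₁ = I₂ω₂.
I₂ = 4.24 × 1.99 = 8.438 kg·m².
ω₂ = I₁ω₁ / I₂ = (1.990)(3.03 rad/s) / (8.438) = 0.7146 rad/s.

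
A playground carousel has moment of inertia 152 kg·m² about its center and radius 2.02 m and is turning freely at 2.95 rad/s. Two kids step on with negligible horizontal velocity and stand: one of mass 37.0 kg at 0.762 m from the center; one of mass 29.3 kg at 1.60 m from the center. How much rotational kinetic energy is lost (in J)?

The added mass arrives with no angular momentum about the center, and any external torque about the center is negligible, so the system's angular momentum is conserved.
Added inertia Σmr² = (37.0)(0.762)² + (29.3)(1.60)² = 96.49 kg·m²; I_f = 152.0 + 96.49 = 248.5 kg·m².
ω_f = I_p ω_i / I_f = (152.0)(2.95) / 248.5 = 1.804 rad/s.
KE_i = ½(152.0)(2.950 rad/s)² = 661.4 J; KE_f = ½(248.5)(1.804)² = 404.6 J.

energy lost ≈ 257 J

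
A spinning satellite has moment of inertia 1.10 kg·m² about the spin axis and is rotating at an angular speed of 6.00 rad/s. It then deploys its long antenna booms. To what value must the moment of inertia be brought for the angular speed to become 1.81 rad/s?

I₂ ≈ 3.65 kg·m²

No external torque acts about the spin axis, so angular momentum is conserved.
I₂ = I₁ω₁ / ω₂ = (1.10)(6.00) / (1.81) = 3.646 kg·m².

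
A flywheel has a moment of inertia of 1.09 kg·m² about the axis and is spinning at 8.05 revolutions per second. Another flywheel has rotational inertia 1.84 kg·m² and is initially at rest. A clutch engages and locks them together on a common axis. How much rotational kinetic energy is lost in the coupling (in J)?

ΔKE lost ≈ 876 J

The coupling torques are internal; angular momentum about the shared axis is conserved.
Taking A's sense as positive: L = (1.090)(8.05) = 8.775 kg·m²·rev/s.
Combined I = 1.090 + 1.840 = 2.930 kg·m².
ω_f = L / I = 8.775 / 2.930 = 2.995 rev/s.
KE_i = ½ΣIω² = 1394 J; KE_f = ½(2.930)(18.82)² = 518.7 J.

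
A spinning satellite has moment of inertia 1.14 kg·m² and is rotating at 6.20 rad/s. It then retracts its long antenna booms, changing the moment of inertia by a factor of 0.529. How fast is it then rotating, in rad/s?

With no external torque about the axis, L is conserved: I₁ω₁ = I₂ω₂.
I₂ = 0.529 × 1.14 = 0.6031 kg·m².
ω₂ = I₁ω₁ / I₂ = (1.140)(6.20 rad/s) / (0.6031) = 11.72 rad/s.

ω₂ ≈ 11.7 rad/s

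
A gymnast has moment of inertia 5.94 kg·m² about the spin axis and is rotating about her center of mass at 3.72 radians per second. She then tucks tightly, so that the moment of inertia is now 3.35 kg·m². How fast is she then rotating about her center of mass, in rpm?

No external torque acts about the spin axis, so angular momentum is conserved.
ω₂ = I₁ω₁ / I₂ = (5.940)(3.72 rad/s) / (3.350) = 6.596 rad/s = 62.99 rpm.

ω₂ ≈ 63.0 rpm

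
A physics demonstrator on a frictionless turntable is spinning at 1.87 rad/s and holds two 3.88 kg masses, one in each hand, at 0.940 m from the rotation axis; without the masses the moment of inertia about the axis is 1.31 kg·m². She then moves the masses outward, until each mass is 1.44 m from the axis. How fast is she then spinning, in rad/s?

No external torque acts about the spin axis, so angular momentum is conserved.
I₁ = 1.31 + 2(3.88)(0.940)² = 8.167 kg·m²; I₂ = 1.31 + 2(3.88)(1.44)² = 17.40 kg·m².
ω₂ = I₁ω₁ / I₂ = (8.167)(1.87 rad/s) / (17.40) = 0.8776 rad/s.

ω₂ ≈ 0.878 rad/s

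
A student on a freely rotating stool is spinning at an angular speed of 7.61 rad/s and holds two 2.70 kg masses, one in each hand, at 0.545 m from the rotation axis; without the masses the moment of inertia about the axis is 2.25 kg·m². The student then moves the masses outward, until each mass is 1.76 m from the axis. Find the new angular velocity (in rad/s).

ω₂ ≈ 1.55 rad/s

Angular momentum about the spin axis is conserved since the torque about it is zero.
I₁ = 2.25 + 2(2.70)(0.545)² = 3.854 kg·m²; I₂ = 2.25 + 2(2.70)(1.76)² = 18.98 kg·m².
ω₂ = I₁ω₁ / I₂ = (3.854)(7.61 rad/s) / (18.98) = 1.545 rad/s.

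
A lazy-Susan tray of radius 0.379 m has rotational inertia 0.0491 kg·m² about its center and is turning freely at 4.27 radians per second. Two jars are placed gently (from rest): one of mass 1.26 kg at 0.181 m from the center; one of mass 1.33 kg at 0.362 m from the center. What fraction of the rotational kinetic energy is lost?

The added mass arrives with no angular momentum about the center, and any external torque about the center is negligible, so the system's angular momentum is conserved.
Added inertia Σmr² = (1.26)(0.181)² + (1.33)(0.362)² = 0.2156 kg·m²; I_f = 0.04910 + 0.2156 = 0.2647 kg·m².
ω_f = I_p ω_i / I_f = (0.04910)(4.27) / 0.2647 = 0.7922 rad/s.
KE_i = ½(0.04910)(4.270 rad/s)² = 0.4476 J; KE_f = ½(0.2647)(0.7922)² = 0.08304 J.
Fraction lost = 0.8145.

fraction ≈ 0.814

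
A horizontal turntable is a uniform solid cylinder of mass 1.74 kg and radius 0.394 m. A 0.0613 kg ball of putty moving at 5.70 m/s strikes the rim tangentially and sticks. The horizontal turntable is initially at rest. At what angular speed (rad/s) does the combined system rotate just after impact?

|ω_f| ≈ 0.952 rad/s

About the axle the impulsive forces during the collision are internal, so angular momentum about that axis is conserved.
I_p = ½(1.74)(0.394)² = 0.1351 kg·m². Taking the sense of the ball of putty's angular momentum as positive, L_{ball} = m v R = (0.0613)(5.70)(0.394) = 0.1377 kg·m²/s.
L_i = 0 + 0.1377 = 0.1377 kg·m²/s.
After sticking, I_f = I_p + m R² = 0.1351 + (0.0613)(0.394)² = 0.1446 kg·m².
ω_f = L_i / I_f = 0.1377 / 0.1446 = 0.9522 rad/s.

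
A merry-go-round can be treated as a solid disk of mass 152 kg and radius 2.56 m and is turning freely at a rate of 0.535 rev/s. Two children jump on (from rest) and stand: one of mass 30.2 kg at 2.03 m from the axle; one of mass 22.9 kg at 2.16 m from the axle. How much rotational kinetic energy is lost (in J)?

No external torque acts about the axle; L_before = L_after.
I_p = ½(152)(2.56)² = 498.1 kg·m².
Added inertia Σmr² = (30.2)(2.03)² + (22.9)(2.16)² = 231.3 kg·m²; I_f = 498.1 + 231.3 = 729.4 kg·m².
ω_f = I_p ω_i / I_f = (498.1)(0.535) / 729.4 = 0.3653 rev/s.
KE_i = ½(498.1)(3.362 rad/s)² = 2814 J; KE_f = ½(729.4)(2.296)² = 1922 J.

energy lost ≈ 892 J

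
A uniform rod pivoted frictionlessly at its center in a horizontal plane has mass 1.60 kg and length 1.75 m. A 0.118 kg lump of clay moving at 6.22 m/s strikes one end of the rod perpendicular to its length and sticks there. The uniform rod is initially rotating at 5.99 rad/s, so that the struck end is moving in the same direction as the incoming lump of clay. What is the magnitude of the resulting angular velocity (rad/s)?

|ω_f| ≈ 6.19 rad/s

About the pivot the impulsive forces during the collision are internal, so angular momentum about that axis is conserved.
I_p = (1/12)(1.60)(1.75)² = 0.4083 kg·m². Taking the sense of the lump of clay's angular momentum as positive, L_{lump} = m v R = (0.118)(6.22)(1.75/2) = 0.6422 kg·m²/s.
L_i = +I_p ω_p + m v R = +(0.4083)(5.99) + 0.6422 = 3.088 kg·m²/s.
After sticking, I_f = I_p + m R² = 0.4083 + (0.118)(1.75/2)² = 0.4987 kg·m².
ω_f = L_i / I_f = 3.088 / 0.4987 = 6.193 rad/s.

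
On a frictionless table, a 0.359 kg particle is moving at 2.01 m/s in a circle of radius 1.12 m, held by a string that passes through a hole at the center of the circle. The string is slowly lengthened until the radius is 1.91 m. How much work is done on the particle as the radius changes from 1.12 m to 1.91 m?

W ≈ -0.476 J

The only horizontal force on the mass is along the cord (radial), so it exerts no torque about the hole and angular momentum m v r is conserved.
v₂ = v₁ r₁ / r₂ = (2.01)(1.12) / (1.91) = 1.179 m/s.
W = ΔKE = ½m(v₂² − v₁²) = -0.4758 J.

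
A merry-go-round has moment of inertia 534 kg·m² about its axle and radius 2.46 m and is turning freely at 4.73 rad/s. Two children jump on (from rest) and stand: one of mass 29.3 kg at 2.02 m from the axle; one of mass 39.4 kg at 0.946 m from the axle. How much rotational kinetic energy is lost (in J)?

energy lost ≈ 1340 J

No external torque acts about the axle; L_before = L_after.
Added inertia Σmr² = (29.3)(2.02)² + (39.4)(0.946)² = 154.8 kg·m²; I_f = 534.0 + 154.8 = 688.8 kg·m².
ω_f = I_p ω_i / I_f = (534.0)(4.73) / 688.8 = 3.667 rad/s.
KE_i = ½(534.0)(4.730 rad/s)² = 5974 J; KE_f = ½(688.8)(3.667)² = 4631 J.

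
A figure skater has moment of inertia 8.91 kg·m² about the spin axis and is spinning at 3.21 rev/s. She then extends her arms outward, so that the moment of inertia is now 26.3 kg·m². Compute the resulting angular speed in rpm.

No external torque acts about the spin axis, so angular momentum is conserved.
ω₂ = I₁ω₁ / I₂ = (8.910)(3.21 rev/s) / (26.30) = 1.087 rev/s = 65.25 rpm.

ω₂ ≈ 65.2 rpm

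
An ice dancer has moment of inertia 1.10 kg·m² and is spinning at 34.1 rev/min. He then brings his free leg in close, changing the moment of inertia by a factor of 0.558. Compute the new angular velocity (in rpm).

ω₂ ≈ 61.1 rpm

No external torque acts about the spin axis, so angular momentum is conserved.
I₂ = 0.558 × 1.10 = 0.6138 kg·m².
ω₂ = I₁ω₁ / I₂ = (1.100)(34.1 rpm) / (0.6138) = 61.11 rpm.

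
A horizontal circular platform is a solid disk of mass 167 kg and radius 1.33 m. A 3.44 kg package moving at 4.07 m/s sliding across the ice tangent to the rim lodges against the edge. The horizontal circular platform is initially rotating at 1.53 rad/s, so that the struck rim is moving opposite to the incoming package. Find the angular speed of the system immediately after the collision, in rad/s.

The axle reaction passes through the central axle and exerts no torque about it; angular momentum about the central axle is conserved through the impact.
I_p = ½(167)(1.33)² = 147.7 kg·m². Taking the sense of the package's angular momentum as positive, L_{package} = m v R = (3.44)(4.07)(1.33) = 18.62 kg·m²/s.
L_i = −I_p ω_p + m v R = −(147.7)(1.53) + 18.62 = -207.4 kg·m²/s.
After sticking, I_f = I_p + m R² = 147.7 + (3.44)(1.33)² = 153.8 kg·m².
ω_f = L_i / I_f = -207.4 / 153.8 = -1.348 rad/s.

|ω_f| ≈ 1.35 rad/s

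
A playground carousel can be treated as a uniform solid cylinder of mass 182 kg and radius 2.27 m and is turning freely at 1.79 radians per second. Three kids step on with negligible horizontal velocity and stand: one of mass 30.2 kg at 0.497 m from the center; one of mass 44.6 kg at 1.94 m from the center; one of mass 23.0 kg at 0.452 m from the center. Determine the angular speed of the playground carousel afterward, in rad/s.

The added mass arrives with no angular momentum about the center, and any external torque about the center is negligible, so the system's angular momentum is conserved.
I_p = ½(182)(2.27)² = 468.9 kg·m².
Added inertia Σmr² = (30.2)(0.497)² + (44.6)(1.94)² + (23.0)(0.452)² = 180.0 kg·m²; I_f = 468.9 + 180.0 = 648.9 kg·m².
ω_f = I_p ω_i / I_f = (468.9)(1.79) / 648.9 = 1.293 rad/s.

ω_f ≈ 1.29 rad/s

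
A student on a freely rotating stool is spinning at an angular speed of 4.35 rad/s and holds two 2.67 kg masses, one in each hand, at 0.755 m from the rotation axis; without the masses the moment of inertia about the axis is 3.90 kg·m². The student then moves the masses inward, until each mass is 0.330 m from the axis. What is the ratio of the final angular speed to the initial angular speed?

ω₂/ω₁ ≈ 1.55

No external torque acts about the spin axis, so angular momentum is conserved.
I₁ = 3.90 + 2(2.67)(0.755)² = 6.944 kg·m²; I₂ = 3.90 + 2(2.67)(0.330)² = 4.482 kg·m².
ω₂/ω₁ = I₁/I₂ = 6.944 / 4.482 = 1.549.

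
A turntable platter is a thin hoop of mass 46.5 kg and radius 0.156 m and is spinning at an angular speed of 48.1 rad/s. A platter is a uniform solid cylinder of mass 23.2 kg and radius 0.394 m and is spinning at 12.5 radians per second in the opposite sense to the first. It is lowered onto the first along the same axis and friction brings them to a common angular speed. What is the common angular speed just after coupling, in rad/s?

|ω_f| ≈ 10.9 rad/s

The coupling torques are internal; angular momentum about the shared axis is conserved.
Moments of inertia: I_A = (46.5)(0.156)² = 1.132 kg·m²; I_B = ½(23.2)(0.394)² = 1.801 kg·m².
Taking A's sense as positive: L = (1.132)(48.1) − (1.801)(12.5) = 31.92 kg·m²·rad/s.
Combined I = 1.132 + 1.801 = 2.932 kg·m².
ω_f = L / I = 31.92 / 2.932 = 10.89 rad/s.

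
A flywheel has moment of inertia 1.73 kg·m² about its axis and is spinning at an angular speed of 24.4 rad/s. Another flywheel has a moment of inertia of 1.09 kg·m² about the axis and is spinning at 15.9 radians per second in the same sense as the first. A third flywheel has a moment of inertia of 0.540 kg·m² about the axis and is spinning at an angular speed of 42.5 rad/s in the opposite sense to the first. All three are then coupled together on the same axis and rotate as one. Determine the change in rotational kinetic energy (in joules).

ΔKE ≈ -941 J

The coupling torques are internal; angular momentum about the shared axis is conserved.
Taking A's sense as positive: L = (1.730)(24.4) + (1.090)(15.9) − (0.5400)(42.5) = 36.59 kg·m²·rad/s.
Combined I = 1.730 + 1.090 + 0.5400 = 3.360 kg·m².
ω_f = L / I = 36.59 / 3.360 = 10.89 rad/s.
KE_i = ½ΣIω² = 1140 J; KE_f = ½(3.360)(10.89)² = 199.3 J.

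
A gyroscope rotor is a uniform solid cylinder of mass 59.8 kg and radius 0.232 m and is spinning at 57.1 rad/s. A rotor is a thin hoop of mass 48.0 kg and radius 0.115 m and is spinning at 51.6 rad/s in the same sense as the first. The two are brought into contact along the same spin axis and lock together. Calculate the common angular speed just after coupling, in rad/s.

|ω_f| ≈ 55.5 rad/s

The coupling torques are internal; angular momentum about the shared axis is conserved.
Moments of inertia: I_A = ½(59.8)(0.232)² = 1.609 kg·m²; I_B = (48.0)(0.115)² = 0.6348 kg·m².
Taking A's sense as positive: L = (1.609)(57.1) + (0.6348)(51.6) = 124.6 kg·m²·rad/s.
Combined I = 1.609 + 0.6348 = 2.244 kg·m².
ω_f = L / I = 124.6 / 2.244 = 55.54 rad/s.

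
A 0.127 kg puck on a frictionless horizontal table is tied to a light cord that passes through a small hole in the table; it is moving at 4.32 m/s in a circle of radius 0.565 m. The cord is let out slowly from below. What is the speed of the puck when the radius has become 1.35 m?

The only horizontal force on the mass is along the cord (radial), so it exerts no torque about the hole and angular momentum m v r is conserved.
v₂ = v₁ r₁ / r₂ = (4.32)(0.565) / (1.35) = 1.808 m/s.

v₂ ≈ 1.81 m/s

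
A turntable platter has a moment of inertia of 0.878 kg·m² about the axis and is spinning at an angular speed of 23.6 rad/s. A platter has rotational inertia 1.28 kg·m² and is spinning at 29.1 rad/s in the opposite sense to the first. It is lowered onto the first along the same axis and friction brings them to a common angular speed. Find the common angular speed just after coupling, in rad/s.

No external torque acts about the common axis, so total angular momentum is conserved.
Taking A's sense as positive: L = (0.8780)(23.6) − (1.280)(29.1) = -16.53 kg·m²·rad/s.
Combined I = 0.8780 + 1.280 = 2.158 kg·m².
ω_f = L / I = -16.53 / 2.158 = -7.659 rad/s.

|ω_f| ≈ 7.66 rad/s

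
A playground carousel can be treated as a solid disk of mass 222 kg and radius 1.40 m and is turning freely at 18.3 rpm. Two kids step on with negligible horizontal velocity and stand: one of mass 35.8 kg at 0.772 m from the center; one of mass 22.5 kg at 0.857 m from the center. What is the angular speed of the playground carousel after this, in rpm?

ω_f ≈ 15.6 rpm

The added mass arrives with no angular momentum about the center, and any external torque about the center is negligible, so the system's angular momentum is conserved.
I_p = ½(222)(1.40)² = 217.6 kg·m².
Added inertia Σmr² = (35.8)(0.772)² + (22.5)(0.857)² = 37.86 kg·m²; I_f = 217.6 + 37.86 = 255.4 kg·m².
ω_f = I_p ω_i / I_f = (217.6)(18.3) / 255.4 = 15.59 rpm.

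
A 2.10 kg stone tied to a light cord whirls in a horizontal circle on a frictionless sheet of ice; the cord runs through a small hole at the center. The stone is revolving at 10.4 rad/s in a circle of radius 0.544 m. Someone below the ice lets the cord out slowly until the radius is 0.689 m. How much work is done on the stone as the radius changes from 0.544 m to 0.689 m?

W ≈ -12.7 J

No torque about the axis ⇒ m r₁² ω₁ = m r₂² ω₂.
ω₂ = ω₁ (r₁/r₂)² = (10.4)(0.544/0.689)² = 6.483 rad/s.
W = ΔKE = ½m(v₂² − v₁²) = -12.66 J.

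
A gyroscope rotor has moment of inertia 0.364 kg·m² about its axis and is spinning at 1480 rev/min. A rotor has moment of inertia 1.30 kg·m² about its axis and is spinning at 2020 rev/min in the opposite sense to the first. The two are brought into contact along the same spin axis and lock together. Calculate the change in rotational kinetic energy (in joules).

The coupling torques are internal; angular momentum about the shared axis is conserved.
Taking A's sense as positive: L = (0.3640)(1480) − (1.300)(2020) = -2087 kg·m²·rpm.
Combined I = 0.3640 + 1.300 = 1.664 kg·m².
ω_f = L / I = -2087 / 1.664 = -1254 rpm.
KE_i = ½ΣIω² = 33460 J; KE_f = ½(1.664)(131.4)² = 14360 J.

ΔKE ≈ -19100 J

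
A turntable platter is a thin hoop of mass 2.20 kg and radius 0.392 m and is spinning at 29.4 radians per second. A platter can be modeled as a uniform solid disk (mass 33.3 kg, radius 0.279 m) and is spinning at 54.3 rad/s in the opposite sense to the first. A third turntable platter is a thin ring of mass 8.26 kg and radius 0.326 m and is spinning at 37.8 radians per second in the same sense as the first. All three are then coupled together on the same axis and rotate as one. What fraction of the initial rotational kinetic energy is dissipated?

The coupling torques are internal; angular momentum about the shared axis is conserved.
Moments of inertia: I_A = (2.20)(0.392)² = 0.3381 kg·m²; I_B = ½(33.3)(0.279)² = 1.296 kg·m²; I_C = (8.26)(0.326)² = 0.8778 kg·m².
Taking A's sense as positive: L = (0.3381)(29.4) − (1.296)(54.3) + (0.8778)(37.8) = -27.25 kg·m²·rad/s.
Combined I = 0.3381 + 1.296 + 0.8778 = 2.512 kg·m².
ω_f = L / I = -27.25 / 2.512 = -10.85 rad/s.
KE_i = ½ΣIω² = 2684 J; KE_f = ½(2.512)(10.85)² = 147.9 J.
Fraction dissipated = (KE_i − KE_f)/KE_i = 0.9449.

fraction ≈ 0.945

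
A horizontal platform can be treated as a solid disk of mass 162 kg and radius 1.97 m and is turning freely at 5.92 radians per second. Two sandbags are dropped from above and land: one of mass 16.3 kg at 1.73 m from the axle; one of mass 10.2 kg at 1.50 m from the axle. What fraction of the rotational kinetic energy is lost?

The added mass arrives with no angular momentum about the axle, and any external torque about the axle is negligible, so the system's angular momentum is conserved.
I_p = ½(162)(1.97)² = 314.4 kg·m².
Added inertia Σmr² = (16.3)(1.73)² + (10.2)(1.50)² = 71.73 kg·m²; I_f = 314.4 + 71.73 = 386.1 kg·m².
ω_f = I_p ω_i / I_f = (314.4)(5.92) / 386.1 = 4.820 rad/s.
KE_i = ½(314.4)(5.920 rad/s)² = 5508 J; KE_f = ½(386.1)(4.820)² = 4485 J.
Fraction lost = 0.1858.

fraction ≈ 0.186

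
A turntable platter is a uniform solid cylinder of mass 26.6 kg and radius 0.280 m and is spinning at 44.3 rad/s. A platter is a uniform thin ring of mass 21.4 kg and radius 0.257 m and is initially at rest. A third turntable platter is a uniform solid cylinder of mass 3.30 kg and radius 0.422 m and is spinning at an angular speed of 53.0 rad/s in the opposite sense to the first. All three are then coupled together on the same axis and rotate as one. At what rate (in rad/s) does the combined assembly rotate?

|ω_f| ≈ 11.1 rad/s

The coupling torques are internal; angular momentum about the shared axis is conserved.
Moments of inertia: I_A = ½(26.6)(0.280)² = 1.043 kg·m²; I_B = (21.4)(0.257)² = 1.413 kg·m²; I_C = ½(3.30)(0.422)² = 0.2938 kg·m².
Taking A's sense as positive: L = (1.043)(44.3) − (0.2938)(53.0) = 30.62 kg·m²·rad/s.
Combined I = 1.043 + 1.413 + 0.2938 = 2.750 kg·m².
ω_f = L / I = 30.62 / 2.750 = 11.13 rad/s.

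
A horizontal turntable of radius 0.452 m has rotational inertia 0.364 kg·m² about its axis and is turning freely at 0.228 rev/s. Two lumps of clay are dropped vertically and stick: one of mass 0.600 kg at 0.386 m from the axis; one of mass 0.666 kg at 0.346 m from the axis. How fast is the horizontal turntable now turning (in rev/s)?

The added mass arrives with no angular momentum about the axis, and any external torque about the axis is negligible, so the system's angular momentum is conserved.
Added inertia Σmr² = (0.600)(0.386)² + (0.666)(0.346)² = 0.1691 kg·m²; I_f = 0.3640 + 0.1691 = 0.5331 kg·m².
ω_f = I_p ω_i / I_f = (0.3640)(0.228) / 0.5331 = 0.1557 rev/s.

ω_f ≈ 0.156 rev/s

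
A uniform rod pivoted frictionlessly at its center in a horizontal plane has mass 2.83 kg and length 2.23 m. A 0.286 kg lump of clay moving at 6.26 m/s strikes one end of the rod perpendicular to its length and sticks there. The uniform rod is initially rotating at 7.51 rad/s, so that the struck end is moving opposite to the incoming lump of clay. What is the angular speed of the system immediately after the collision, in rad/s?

|ω_f| ≈ 4.46 rad/s

About the pivot the impulsive forces during the collision are internal, so angular momentum about that axis is conserved.
I_p = (1/12)(2.83)(2.23)² = 1.173 kg·m². Taking the sense of the lump of clay's angular momentum as positive, L_{lump} = m v R = (0.286)(6.26)(2.23/2) = 1.996 kg·m²/s.
L_i = −I_p ω_p + m v R = −(1.173)(7.51) + 1.996 = -6.811 kg·m²/s.
After sticking, I_f = I_p + m R² = 1.173 + (0.286)(2.23/2)² = 1.528 kg·m².
ω_f = L_i / I_f = -6.811 / 1.528 = -4.457 rad/s.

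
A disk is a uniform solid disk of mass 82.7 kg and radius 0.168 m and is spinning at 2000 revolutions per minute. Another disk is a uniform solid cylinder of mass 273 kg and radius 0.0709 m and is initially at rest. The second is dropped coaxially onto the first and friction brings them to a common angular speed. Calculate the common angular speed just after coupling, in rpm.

|ω_f| ≈ 1260 rpm

No external torque acts about the common axis, so total angular momentum is conserved.
Moments of inertia: I_A = ½(82.7)(0.168)² = 1.167 kg·m²; I_B = ½(273)(0.0709)² = 0.6862 kg·m².
Taking A's sense as positive: L = (1.167)(2000) = 2334 kg·m²·rpm.
Combined I = 1.167 + 0.6862 = 1.853 kg·m².
ω_f = L / I = 2334 / 1.853 = 1259 rpm.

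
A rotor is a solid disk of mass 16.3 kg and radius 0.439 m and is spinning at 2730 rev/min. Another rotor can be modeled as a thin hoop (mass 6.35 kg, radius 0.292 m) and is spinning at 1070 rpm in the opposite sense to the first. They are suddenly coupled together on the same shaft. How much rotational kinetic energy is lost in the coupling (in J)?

ΔKE lost ≈ 31900 J

No external torque acts about the common axis, so total angular momentum is conserved.
Moments of inertia: I_A = ½(16.3)(0.439)² = 1.571 kg·m²; I_B = (6.35)(0.292)² = 0.5414 kg·m².
Taking A's sense as positive: L = (1.571)(2730) − (0.5414)(1070) = 3709 kg·m²·rpm.
Combined I = 1.571 + 0.5414 = 2.112 kg·m².
ω_f = L / I = 3709 / 2.112 = 1756 rpm.
KE_i = ½ΣIω² = 67580 J; KE_f = ½(2.112)(183.9)² = 35710 J.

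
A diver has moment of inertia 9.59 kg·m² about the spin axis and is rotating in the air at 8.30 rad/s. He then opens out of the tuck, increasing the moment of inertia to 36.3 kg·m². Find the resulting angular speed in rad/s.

ω₂ ≈ 2.19 rad/s

Angular momentum about the spin axis is conserved since the torque about it is zero.
ω₂ = I₁ω₁ / I₂ = (9.590)(8.30 rad/s) / (36.30) = 2.193 rad/s.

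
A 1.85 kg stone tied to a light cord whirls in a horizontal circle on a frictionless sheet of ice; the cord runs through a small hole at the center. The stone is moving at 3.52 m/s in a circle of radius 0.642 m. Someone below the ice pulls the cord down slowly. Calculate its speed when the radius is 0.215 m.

v₂ ≈ 10.5 m/s

The only horizontal force on the mass is along the cord (radial), so it exerts no torque about the hole and angular momentum m v r is conserved.
v₂ = v₁ r₁ / r₂ = (3.52)(0.642) / (0.215) = 10.51 m/s.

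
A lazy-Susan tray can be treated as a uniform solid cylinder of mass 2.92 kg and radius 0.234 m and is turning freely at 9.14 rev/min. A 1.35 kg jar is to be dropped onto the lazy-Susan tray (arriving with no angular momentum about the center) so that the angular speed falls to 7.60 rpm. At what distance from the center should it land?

No external torque acts about the center; L_before = L_after.
I_p = ½(2.92)(0.234)² = 0.07994 kg·m².
I_p ω_i = (I_p + m r²) ω_f ⇒ m r² = I_p(ω_i/ω_f − 1) = 0.07994(9.14/7.60 − 1) = 0.01620 kg·m².
r = √(0.01620/1.35) = 0.1095 m.

r ≈ 0.110 m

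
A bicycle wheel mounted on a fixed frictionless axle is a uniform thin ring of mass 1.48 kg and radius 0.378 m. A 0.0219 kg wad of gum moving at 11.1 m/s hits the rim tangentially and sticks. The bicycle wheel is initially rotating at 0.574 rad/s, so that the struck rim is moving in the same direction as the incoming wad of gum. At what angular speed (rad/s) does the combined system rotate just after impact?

|ω_f| ≈ 0.994 rad/s

About the axle the impulsive forces during the collision are internal, so angular momentum about that axis is conserved.
I_p = (1.48)(0.378)² = 0.2115 kg·m². Taking the sense of the wad of gum's angular momentum as positive, L_{wad} = m v R = (0.0219)(11.1)(0.378) = 0.09189 kg·m²/s.
L_i = +I_p ω_p + m v R = +(0.2115)(0.574) + 0.09189 = 0.2133 kg·m²/s.
After sticking, I_f = I_p + m R² = 0.2115 + (0.0219)(0.378)² = 0.2146 kg·m².
ω_f = L_i / I_f = 0.2133 / 0.2146 = 0.9938 rad/s.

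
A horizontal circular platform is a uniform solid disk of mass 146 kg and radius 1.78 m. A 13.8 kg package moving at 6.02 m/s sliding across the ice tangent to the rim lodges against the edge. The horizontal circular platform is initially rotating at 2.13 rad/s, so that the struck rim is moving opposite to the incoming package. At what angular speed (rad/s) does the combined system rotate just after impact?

About the central axle the impulsive forces during the collision are internal, so angular momentum about that axis is conserved.
I_p = ½(146)(1.78)² = 231.3 kg·m². Taking the sense of the package's angular momentum as positive, L_{package} = m v R = (13.8)(6.02)(1.78) = 147.9 kg·m²/s.
L_i = −I_p ω_p + m v R = −(231.3)(2.13) + 147.9 = -344.8 kg·m²/s.
After sticking, I_f = I_p + m R² = 231.3 + (13.8)(1.78)² = 275.0 kg·m².
ω_f = L_i / I_f = -344.8 / 275.0 = -1.254 rad/s.

|ω_f| ≈ 1.25 rad/s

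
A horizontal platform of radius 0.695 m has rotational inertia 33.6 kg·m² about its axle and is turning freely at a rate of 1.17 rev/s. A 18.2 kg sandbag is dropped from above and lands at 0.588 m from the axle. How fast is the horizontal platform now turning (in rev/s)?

No external torque acts about the axle; L_before = L_after.
Added inertia Σmr² = (18.2)(0.588)² = 6.293 kg·m²; I_f = 33.60 + 6.293 = 39.89 kg·m².
ω_f = I_p ω_i / I_f = (33.60)(1.17) / 39.89 = 0.9854 rev/s.

ω_f ≈ 0.985 rev/s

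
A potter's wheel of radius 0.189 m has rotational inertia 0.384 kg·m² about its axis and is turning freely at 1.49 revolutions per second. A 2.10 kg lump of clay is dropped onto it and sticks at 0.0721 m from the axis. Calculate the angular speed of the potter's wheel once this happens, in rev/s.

ω_f ≈ 1.45 rev/s

The added mass arrives with no angular momentum about the axis, and any external torque about the axis is negligible, so the system's angular momentum is conserved.
Added inertia Σmr² = (2.10)(0.0721)² = 0.01092 kg·m²; I_f = 0.3840 + 0.01092 = 0.3949 kg·m².
ω_f = I_p ω_i / I_f = (0.3840)(1.49) / 0.3949 = 1.449 rev/s.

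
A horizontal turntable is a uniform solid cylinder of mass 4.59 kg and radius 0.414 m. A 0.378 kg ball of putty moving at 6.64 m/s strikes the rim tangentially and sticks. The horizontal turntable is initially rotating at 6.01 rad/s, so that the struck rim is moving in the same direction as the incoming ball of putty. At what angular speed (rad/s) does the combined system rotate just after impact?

About the axle the impulsive forces during the collision are internal, so angular momentum about that axis is conserved.
I_p = ½(4.59)(0.414)² = 0.3934 kg·m². Taking the sense of the ball of putty's angular momentum as positive, L_{ball} = m v R = (0.378)(6.64)(0.414) = 1.039 kg·m²/s.
L_i = +I_p ω_p + m v R = +(0.3934)(6.01) + 1.039 = 3.403 kg·m²/s.
After sticking, I_f = I_p + m R² = 0.3934 + (0.378)(0.414)² = 0.4581 kg·m².
ω_f = L_i / I_f = 3.403 / 0.4581 = 7.428 rad/s.

|ω_f| ≈ 7.43 rad/s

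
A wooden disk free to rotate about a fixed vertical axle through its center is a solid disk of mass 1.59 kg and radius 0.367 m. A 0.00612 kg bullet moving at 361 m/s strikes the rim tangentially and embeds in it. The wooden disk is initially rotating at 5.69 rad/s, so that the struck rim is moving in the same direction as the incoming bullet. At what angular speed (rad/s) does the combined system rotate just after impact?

The axle reaction passes through the axle and exerts no torque about it; angular momentum about the axle is conserved through the impact.
I_p = ½(1.59)(0.367)² = 0.1071 kg·m². Taking the sense of the bullet's angular momentum as positive, L_{bullet} = m v R = (0.00612)(361)(0.367) = 0.8108 kg·m²/s.
L_i = +I_p ω_p + m v R = +(0.1071)(5.69) + 0.8108 = 1.420 kg·m²/s.
After sticking, I_f = I_p + m R² = 0.1071 + (0.00612)(0.367)² = 0.1079 kg·m².
ω_f = L_i / I_f = 1.420 / 0.1079 = 13.16 rad/s.

|ω_f| ≈ 13.2 rad/s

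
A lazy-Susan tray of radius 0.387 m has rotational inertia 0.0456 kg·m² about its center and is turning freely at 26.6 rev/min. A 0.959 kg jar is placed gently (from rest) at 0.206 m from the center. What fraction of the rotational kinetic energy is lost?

fraction ≈ 0.472

The added mass arrives with no angular momentum about the center, and any external torque about the center is negligible, so the system's angular momentum is conserved.
Added inertia Σmr² = (0.959)(0.206)² = 0.04070 kg·m²; I_f = 0.04560 + 0.04070 = 0.08630 kg·m².
ω_f = I_p ω_i / I_f = (0.04560)(26.6) / 0.08630 = 14.06 rpm.
KE_i = ½(0.04560)(2.786 rad/s)² = 0.1769 J; KE_f = ½(0.08630)(1.472)² = 0.09348 J.
Fraction lost = 0.4716.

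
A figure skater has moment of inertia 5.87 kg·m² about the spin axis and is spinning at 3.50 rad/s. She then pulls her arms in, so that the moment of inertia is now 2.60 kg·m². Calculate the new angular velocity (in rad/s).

No external torque acts about the spin axis, so angular momentum is conserved.
ω₂ = I₁ω₁ / I₂ = (5.870)(3.50 rad/s) / (2.600) = 7.902 rad/s.

ω₂ ≈ 7.90 rad/s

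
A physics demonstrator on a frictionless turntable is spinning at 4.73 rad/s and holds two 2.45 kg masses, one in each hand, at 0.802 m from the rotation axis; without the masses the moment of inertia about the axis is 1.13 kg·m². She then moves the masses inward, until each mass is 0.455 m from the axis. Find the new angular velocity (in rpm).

With no external torque about the axis, L is conserved: I₁ω₁ = I₂ω₂.
I₁ = 1.13 + 2(2.45)(0.802)² = 4.282 kg·m²; I₂ = 1.13 + 2(2.45)(0.455)² = 2.144 kg·m².
ω₂ = I₁ω₁ / I₂ = (4.282)(4.73 rad/s) / (2.144) = 9.444 rad/s = 90.19 rpm.

ω₂ ≈ 90.2 rpm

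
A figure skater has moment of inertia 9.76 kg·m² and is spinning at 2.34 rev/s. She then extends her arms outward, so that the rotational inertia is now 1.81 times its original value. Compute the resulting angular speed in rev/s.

With no external torque about the axis, L is conserved: I₁ω₁ = I₂ω₂.
I₂ = 1.81 × 9.76 = 17.67 kg·m².
ω₂ = I₁ω₁ / I₂ = (9.760)(2.34 rev/s) / (17.67) = 1.293 rev/s.

ω₂ ≈ 1.29 rev/s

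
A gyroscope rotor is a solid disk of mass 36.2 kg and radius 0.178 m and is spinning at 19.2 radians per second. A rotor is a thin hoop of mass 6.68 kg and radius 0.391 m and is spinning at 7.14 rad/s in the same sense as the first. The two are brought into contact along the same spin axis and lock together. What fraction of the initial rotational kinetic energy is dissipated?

No external torque acts about the common axis, so total angular momentum is conserved.
Moments of inertia: I_A = ½(36.2)(0.178)² = 0.5735 kg·m²; I_B = (6.68)(0.391)² = 1.021 kg·m².
Taking A's sense as positive: L = (0.5735)(19.2) + (1.021)(7.14) = 18.30 kg·m²·rad/s.
Combined I = 0.5735 + 1.021 = 1.595 kg·m².
ω_f = L / I = 18.30 / 1.595 = 11.48 rad/s.
KE_i = ½ΣIω² = 131.7 J; KE_f = ½(1.595)(11.48)² = 105.0 J.
Fraction dissipated = (KE_i − KE_f)/KE_i = 0.2027.

fraction ≈ 0.203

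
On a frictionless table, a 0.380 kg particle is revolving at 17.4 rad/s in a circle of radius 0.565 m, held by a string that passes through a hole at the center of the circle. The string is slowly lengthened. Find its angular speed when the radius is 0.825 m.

ω₂ ≈ 8.16 rad/s

The constraining force is radial, so m r² ω about the center is conserved.
ω₂ = ω₁ (r₁/r₂)² = (17.4)(0.565/0.825)² = 8.161 rad/s.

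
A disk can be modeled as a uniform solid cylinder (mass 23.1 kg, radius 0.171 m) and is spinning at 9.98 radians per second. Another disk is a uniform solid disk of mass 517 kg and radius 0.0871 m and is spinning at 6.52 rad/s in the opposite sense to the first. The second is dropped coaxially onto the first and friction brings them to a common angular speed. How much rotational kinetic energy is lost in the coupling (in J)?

ΔKE lost ≈ 39.2 J

No external torque acts about the common axis, so total angular momentum is conserved.
Moments of inertia: I_A = ½(23.1)(0.171)² = 0.3377 kg·m²; I_B = ½(517)(0.0871)² = 1.961 kg·m².
Taking A's sense as positive: L = (0.3377)(9.98) − (1.961)(6.52) = -9.416 kg·m²·rad/s.
Combined I = 0.3377 + 1.961 = 2.299 kg·m².
ω_f = L / I = -9.416 / 2.299 = -4.096 rad/s.
KE_i = ½ΣIω² = 58.50 J; KE_f = ½(2.299)(4.096)² = 19.28 J.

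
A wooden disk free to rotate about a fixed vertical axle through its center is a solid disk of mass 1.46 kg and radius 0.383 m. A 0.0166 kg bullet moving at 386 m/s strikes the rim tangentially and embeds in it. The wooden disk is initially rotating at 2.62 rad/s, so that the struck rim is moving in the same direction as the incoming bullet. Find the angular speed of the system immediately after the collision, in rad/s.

|ω_f| ≈ 25.0 rad/s

About the axle the impulsive forces during the collision are internal, so angular momentum about that axis is conserved.
I_p = ½(1.46)(0.383)² = 0.1071 kg·m². Taking the sense of the bullet's angular momentum as positive, L_{bullet} = m v R = (0.0166)(386)(0.383) = 2.454 kg·m²/s.
L_i = +I_p ω_p + m v R = +(0.1071)(2.62) + 2.454 = 2.735 kg·m²/s.
After sticking, I_f = I_p + m R² = 0.1071 + (0.0166)(0.383)² = 0.1095 kg·m².
ω_f = L_i / I_f = 2.735 / 0.1095 = 24.97 rad/s.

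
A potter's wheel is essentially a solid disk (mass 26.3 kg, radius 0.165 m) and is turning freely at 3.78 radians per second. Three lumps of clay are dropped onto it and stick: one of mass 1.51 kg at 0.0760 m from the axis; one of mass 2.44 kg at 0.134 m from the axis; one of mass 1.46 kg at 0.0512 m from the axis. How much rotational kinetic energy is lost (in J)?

energy lost ≈ 0.348 J

The added mass arrives with no angular momentum about the axis, and any external torque about the axis is negligible, so the system's angular momentum is conserved.
I_p = ½(26.3)(0.165)² = 0.3580 kg·m².
Added inertia Σmr² = (1.51)(0.0760)² + (2.44)(0.134)² + (1.46)(0.0512)² = 0.05636 kg·m²; I_f = 0.3580 + 0.05636 = 0.4144 kg·m².
ω_f = I_p ω_i / I_f = (0.3580)(3.78) / 0.4144 = 3.266 rad/s.
KE_i = ½(0.3580)(3.780 rad/s)² = 2.558 J; KE_f = ½(0.4144)(3.266)² = 2.210 J.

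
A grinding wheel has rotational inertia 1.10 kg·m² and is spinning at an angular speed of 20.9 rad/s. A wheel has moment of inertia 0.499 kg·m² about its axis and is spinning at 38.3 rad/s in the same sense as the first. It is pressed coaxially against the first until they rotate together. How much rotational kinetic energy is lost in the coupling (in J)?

No external torque acts about the common axis, so total angular momentum is conserved.
Taking A's sense as positive: L = (1.100)(20.9) + (0.4990)(38.3) = 42.10 kg·m²·rad/s.
Combined I = 1.100 + 0.4990 = 1.599 kg·m².
ω_f = L / I = 42.10 / 1.599 = 26.33 rad/s.
KE_i = ½ΣIω² = 606.2 J; KE_f = ½(1.599)(26.33)² = 554.3 J.

ΔKE lost ≈ 52.0 J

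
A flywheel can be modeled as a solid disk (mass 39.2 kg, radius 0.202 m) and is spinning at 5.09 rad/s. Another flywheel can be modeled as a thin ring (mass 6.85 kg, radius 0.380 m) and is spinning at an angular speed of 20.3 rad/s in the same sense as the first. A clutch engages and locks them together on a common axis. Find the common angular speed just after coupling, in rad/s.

No external torque acts about the common axis, so total angular momentum is conserved.
Moments of inertia: I_A = ½(39.2)(0.202)² = 0.7998 kg·m²; I_B = (6.85)(0.380)² = 0.9891 kg·m².
Taking A's sense as positive: L = (0.7998)(5.09) + (0.9891)(20.3) = 24.15 kg·m²·rad/s.
Combined I = 0.7998 + 0.9891 = 1.789 kg·m².
ω_f = L / I = 24.15 / 1.789 = 13.50 rad/s.

|ω_f| ≈ 13.5 rad/s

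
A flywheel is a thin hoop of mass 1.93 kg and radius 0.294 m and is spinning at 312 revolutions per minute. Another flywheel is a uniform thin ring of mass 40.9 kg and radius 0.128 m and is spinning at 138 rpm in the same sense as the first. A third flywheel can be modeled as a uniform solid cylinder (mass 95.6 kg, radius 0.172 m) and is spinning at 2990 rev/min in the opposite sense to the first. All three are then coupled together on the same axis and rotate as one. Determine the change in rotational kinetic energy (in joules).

ΔKE ≈ -28900 J

No external torque acts about the common axis, so total angular momentum is conserved.
Moments of inertia: I_A = (1.93)(0.294)² = 0.1668 kg·m²; I_B = (40.9)(0.128)² = 0.6701 kg·m²; I_C = ½(95.6)(0.172)² = 1.414 kg·m².
Taking A's sense as positive: L = (0.1668)(312) + (0.6701)(138) − (1.414)(2990) = -4084 kg·m²·rpm.
Combined I = 0.1668 + 0.6701 + 1.414 = 2.251 kg·m².
ω_f = L / I = -4084 / 2.251 = -1814 rpm.
KE_i = ½ΣIω² = 69480 J; KE_f = ½(2.251)(190.0)² = 40620 J.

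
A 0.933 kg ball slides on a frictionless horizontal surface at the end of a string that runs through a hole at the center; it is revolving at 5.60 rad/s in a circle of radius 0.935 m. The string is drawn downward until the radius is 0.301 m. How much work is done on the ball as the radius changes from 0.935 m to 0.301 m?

W ≈ 111 J

The constraining force is radial, so m r² ω about the center is conserved.
ω₂ = ω₁ (r₁/r₂)² = (5.60)(0.935/0.301)² = 54.04 rad/s.
W = ΔKE = ½m(v₂² − v₁²) = 110.6 J.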